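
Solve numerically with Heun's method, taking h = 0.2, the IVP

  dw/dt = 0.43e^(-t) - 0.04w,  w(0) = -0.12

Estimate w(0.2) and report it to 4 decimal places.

Heun: k1 = f(t_n, w_n); k2 = f(t_n + h, w_n + h·k1); w_{n+1} = w_n + (h/2)·(k1 + k2).
t=0.000000, w=-0.120000:
  k1 = f(0.000000, -0.120000) = 0.434800
  k2 = f(0.200000, -0.033040) = 0.353376
  w ← -0.120000 + (0.2/2)·(0.434800 + 0.353376) = -0.041182
w(0.2) ≈ -0.0412

-0.0412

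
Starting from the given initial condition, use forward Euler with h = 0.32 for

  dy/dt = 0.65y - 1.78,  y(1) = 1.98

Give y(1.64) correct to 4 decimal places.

1.6317

Euler: y_{n+1} = y_n + h·f(t_n, y_n).
t=1.000000, y=1.980000: f=-0.493000 → y ← 1.980000 + 0.32·(-0.493000) = 1.822240
t=1.320000, y=1.822240: f=-0.595544 → y ← 1.822240 + 0.32·(-0.595544) = 1.631666
y(1.64) ≈ 1.6317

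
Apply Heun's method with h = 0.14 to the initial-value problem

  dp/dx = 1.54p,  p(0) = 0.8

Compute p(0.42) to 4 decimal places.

Heun: k1 = f(x_n, p_n); k2 = f(x_n + h, p_n + h·k1); p_{n+1} = p_n + (h/2)·(k1 + k2).
x=0.000000, p=0.800000:
  k1 = f(0.000000, 0.800000) = 1.232000
  k2 = f(0.140000, 0.972480) = 1.497619
  p ← 0.800000 + (0.14/2)·(1.232000 + 1.497619) = 0.991073
x=0.140000, p=0.991073:
  k1 = f(0.140000, 0.991073) = 1.526253
  k2 = f(0.280000, 1.204749) = 1.855313
  p ← 0.991073 + (0.14/2)·(1.526253 + 1.855313) = 1.227783
x=0.280000, p=1.227783:
  k1 = f(0.280000, 1.227783) = 1.890786
  k2 = f(0.420000, 1.492493) = 2.298439
  p ← 1.227783 + (0.14/2)·(1.890786 + 2.298439) = 1.521029
p(0.42) ≈ 1.5210

1.5210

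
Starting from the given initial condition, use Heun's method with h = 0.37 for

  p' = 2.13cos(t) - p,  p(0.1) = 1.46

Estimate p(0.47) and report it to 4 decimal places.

1.6181

Heun: k1 = f(t_n, p_n); k2 = f(t_n + h, p_n + h·k1); p_{n+1} = p_n + (h/2)·(k1 + k2).
t=0.100000, p=1.460000:
  k1 = f(0.100000, 1.460000) = 0.659359
  k2 = f(0.470000, 1.703963) = 0.195078
  p ← 1.460000 + (0.37/2)·(0.659359 + 0.195078) = 1.618071
p(0.47) ≈ 1.6181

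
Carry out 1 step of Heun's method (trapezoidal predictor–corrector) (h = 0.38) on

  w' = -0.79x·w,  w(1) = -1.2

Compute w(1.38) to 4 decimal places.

Heun: k1 = f(x_n, w_n); k2 = f(x_n + h, w_n + h·k1); w_{n+1} = w_n + (h/2)·(k1 + k2).
x=1.000000, w=-1.200000:
  k1 = f(1.000000, -1.200000) = 0.948000
  k2 = f(1.380000, -0.839760) = 0.915506
  w ← -1.200000 + (0.38/2)·(0.948000 + 0.915506) = -0.845934
w(1.38) ≈ -0.8459

-0.8459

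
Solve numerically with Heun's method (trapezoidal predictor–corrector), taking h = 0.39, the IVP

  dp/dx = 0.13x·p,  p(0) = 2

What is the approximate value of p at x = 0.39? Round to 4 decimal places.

Heun: k1 = f(x_n, p_n); k2 = f(x_n + h, p_n + h·k1); p_{n+1} = p_n + (h/2)·(k1 + k2).
x=0.000000, p=2.000000:
  k1 = f(0.000000, 2.000000) = 0.000000
  k2 = f(0.390000, 2.000000) = 0.101400
  p ← 2.000000 + (0.39/2)·(0.000000 + 0.101400) = 2.019773
p(0.39) ≈ 2.0198

2.0198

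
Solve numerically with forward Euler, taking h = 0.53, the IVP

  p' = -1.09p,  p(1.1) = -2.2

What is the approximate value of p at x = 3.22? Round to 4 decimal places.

-0.0700

Euler: p_{n+1} = p_n + h·f(x_n, p_n).
x=1.100000, p=-2.200000: f=2.398000 → p ← -2.200000 + 0.53·2.398000 = -0.929060
x=1.630000, p=-0.929060: f=1.012675 → p ← -0.929060 + 0.53·1.012675 = -0.392342
x=2.160000, p=-0.392342: f=0.427653 → p ← -0.392342 + 0.53·0.427653 = -0.165686
x=2.690000, p=-0.165686: f=0.180598 → p ← -0.165686 + 0.53·0.180598 = -0.069969
p(3.22) ≈ -0.0700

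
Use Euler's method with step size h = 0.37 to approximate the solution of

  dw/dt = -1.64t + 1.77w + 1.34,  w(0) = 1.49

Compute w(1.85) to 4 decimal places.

Euler: w_{n+1} = w_n + h·f(t_n, w_n).
t=0.000000, w=1.490000: f=3.977300 → w ← 1.490000 + 0.37·3.977300 = 2.961601
t=0.370000, w=2.961601: f=5.975234 → w ← 2.961601 + 0.37·5.975234 = 5.172437
t=0.740000, w=5.172437: f=9.281614 → w ← 5.172437 + 0.37·9.281614 = 8.606635
t=1.110000, w=8.606635: f=14.753344 → w ← 8.606635 + 0.37·14.753344 = 14.065372
t=1.480000, w=14.065372: f=23.808508 → w ← 14.065372 + 0.37·23.808508 = 22.874520
w(1.85) ≈ 22.8745

22.8745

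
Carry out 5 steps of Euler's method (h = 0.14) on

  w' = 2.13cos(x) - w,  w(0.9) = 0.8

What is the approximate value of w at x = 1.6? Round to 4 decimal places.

Euler: w_{n+1} = w_n + h·f(x_n, w_n).
x=0.900000, w=0.800000: f=0.524029 → w ← 0.800000 + 0.14·0.524029 = 0.873364
x=1.040000, w=0.873364: f=0.204885 → w ← 0.873364 + 0.14·0.204885 = 0.902048
x=1.180000, w=0.902048: f=-0.090678 → w ← 0.902048 + 0.14·(-0.090678) = 0.889353
x=1.320000, w=0.889353: f=-0.360739 → w ← 0.889353 + 0.14·(-0.360739) = 0.838850
x=1.460000, w=0.838850: f=-0.603336 → w ← 0.838850 + 0.14·(-0.603336) = 0.754383
w(1.6) ≈ 0.7544

0.7544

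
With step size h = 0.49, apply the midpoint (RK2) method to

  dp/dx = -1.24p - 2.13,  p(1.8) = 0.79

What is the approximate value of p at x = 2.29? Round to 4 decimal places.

-0.2708

Midpoint: k1 = f(x_n, p_n); k2 = f(x_n + h/2, p_n + (h/2)·k1); p_{n+1} = p_n + h·k2.
x=1.800000, p=0.790000:
  k1 = f(1.800000, 0.790000) = -3.109600
  k2 = f(2.045000, 0.028148) = -2.164904
  p ← 0.790000 + 0.49·(-2.164904) = -0.270803
p(2.29) ≈ -0.2708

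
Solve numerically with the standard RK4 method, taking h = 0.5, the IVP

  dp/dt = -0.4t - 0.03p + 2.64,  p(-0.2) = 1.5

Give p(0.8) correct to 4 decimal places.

RK4: k1 = f(t_n, p_n); k2 = f(t_n + h/2, p_n + (h/2)·k1); k3 = f(t_n + h/2, p_n + (h/2)·k2); k4 = f(t_n + h, p_n + h·k3); p_{n+1} = p_n + (h/6)·(k1 + 2k2 + 2k3 + k4).
t=-0.200000, p=1.500000:
  k1 = f(-0.200000, 1.500000) = 2.675000
  k2 = f(0.050000, 2.168750) = 2.554938
  k3 = f(0.050000, 2.138734) = 2.555838
  k4 = f(0.300000, 2.777919) = 2.436662
  p ← 1.500000 + (0.5/6)·(k1 + 2k2 + 2k3 + k4) = 2.777768
t=0.300000, p=2.777768:
  k1 = f(0.300000, 2.777768) = 2.436667
  k2 = f(0.550000, 3.386935) = 2.318392
  k3 = f(0.550000, 3.357366) = 2.319279
  k4 = f(0.800000, 3.937407) = 2.201878
  p ← 2.777768 + (0.5/6)·(k1 + 2k2 + 2k3 + k4) = 3.937258
p(0.8) ≈ 3.9373

3.9373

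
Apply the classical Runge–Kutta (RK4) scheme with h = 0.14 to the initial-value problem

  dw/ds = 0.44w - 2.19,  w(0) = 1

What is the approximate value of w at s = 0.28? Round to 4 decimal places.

0.4785

RK4: k1 = f(s_n, w_n); k2 = f(s_n + h/2, w_n + (h/2)·k1); k3 = f(s_n + h/2, w_n + (h/2)·k2); k4 = f(s_n + h, w_n + h·k3); w_{n+1} = w_n + (h/6)·(k1 + 2k2 + 2k3 + k4).
s=0.000000, w=1.000000:
  k1 = f(0.000000, 1.000000) = -1.750000
  k2 = f(0.070000, 0.877500) = -1.803900
  k3 = f(0.070000, 0.873727) = -1.805560
  k4 = f(0.140000, 0.747222) = -1.861223
  w ← 1.000000 + (0.14/6)·(k1 + 2k2 + 2k3 + k4) = 0.747297
s=0.140000, w=0.747297:
  k1 = f(0.140000, 0.747297) = -1.861189
  k2 = f(0.210000, 0.617013) = -1.918514
  k3 = f(0.210000, 0.613001) = -1.920280
  k4 = f(0.280000, 0.478458) = -1.979479
  w ← 0.747297 + (0.14/6)·(k1 + 2k2 + 2k3 + k4) = 0.478537
w(0.28) ≈ 0.4785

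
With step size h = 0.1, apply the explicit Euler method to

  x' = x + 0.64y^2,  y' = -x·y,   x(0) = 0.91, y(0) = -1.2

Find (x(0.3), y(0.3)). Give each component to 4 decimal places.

Euler on (x,y): x_{n+1} = x_n + h·x', y_{n+1} = y_n + h·y'.
0.000000: (0.910000, -1.200000); f=(1.831600, 1.092000) → (1.093160, -1.090800)
0.100000: (1.093160, -1.090800); f=(1.854661, 1.192419) → (1.278626, -0.971558)
0.200000: (1.278626, -0.971558); f=(1.882738, 1.242260) → (1.466900, -0.847332)
(x(0.3), y(0.3)) ≈ (1.4669, -0.8473)

1.4669, -0.8473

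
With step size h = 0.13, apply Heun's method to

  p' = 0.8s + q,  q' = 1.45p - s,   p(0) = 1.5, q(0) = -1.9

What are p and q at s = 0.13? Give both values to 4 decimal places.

1.2781, -1.6490

Heun on (p,q): k1 = f(s_n, state_n); k2 = f(s_n + h, state_n + h·k1); state_{n+1} = state_n + (h/2)·(k1 + k2).
0.000000: (1.500000, -1.900000)
  k1 = (-1.900000, 2.175000)
  predictor → (1.253000, -1.617250)
  k2 = (-1.513250, 1.686850)
  → (1.278139, -1.648980)
(p(0.13), q(0.13)) ≈ (1.2781, -1.6490)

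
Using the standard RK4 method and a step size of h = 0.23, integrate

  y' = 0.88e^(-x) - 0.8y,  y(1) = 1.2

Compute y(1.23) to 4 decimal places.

1.0589

RK4: k1 = f(x_n, y_n); k2 = f(x_n + h/2, y_n + (h/2)·k1); k3 = f(x_n + h/2, y_n + (h/2)·k2); k4 = f(x_n + h, y_n + h·k3); y_{n+1} = y_n + (h/6)·(k1 + 2k2 + 2k3 + k4).
x=1.000000, y=1.200000:
  k1 = f(1.000000, 1.200000) = -0.636266
  k2 = f(1.115000, 1.126829) = -0.612898
  k3 = f(1.115000, 1.129517) = -0.615048
  k4 = f(1.230000, 1.058539) = -0.589614
  y ← 1.200000 + (0.23/6)·(k1 + 2k2 + 2k3 + k4) = 1.058865
y(1.23) ≈ 1.0589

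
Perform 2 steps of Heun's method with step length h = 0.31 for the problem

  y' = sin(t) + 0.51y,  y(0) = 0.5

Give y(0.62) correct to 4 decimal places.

Heun: k1 = f(t_n, y_n); k2 = f(t_n + h, y_n + h·k1); y_{n+1} = y_n + (h/2)·(k1 + k2).
t=0.000000, y=0.500000:
  k1 = f(0.000000, 0.500000) = 0.255000
  k2 = f(0.310000, 0.579050) = 0.600374
  y ← 0.500000 + (0.31/2)·(0.255000 + 0.600374) = 0.632583
t=0.310000, y=0.632583:
  k1 = f(0.310000, 0.632583) = 0.627676
  k2 = f(0.620000, 0.827163) = 1.002888
  y ← 0.632583 + (0.31/2)·(0.627676 + 1.002888) = 0.885320
y(0.62) ≈ 0.8853

0.8853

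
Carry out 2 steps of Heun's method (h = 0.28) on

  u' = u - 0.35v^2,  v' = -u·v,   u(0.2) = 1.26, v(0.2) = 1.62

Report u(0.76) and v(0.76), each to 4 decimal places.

1.8013, 0.7428

Heun on (u,v): k1 = f(s_n, state_n); k2 = f(s_n + h, state_n + h·k1); state_{n+1} = state_n + (h/2)·(k1 + k2).
0.200000: (1.260000, 1.620000)
  k1 = (0.341460, -2.041200)
  predictor → (1.355609, 1.048464)
  k2 = (0.970862, -1.421307)
  → (1.443725, 1.135249)
0.480000: (1.443725, 1.135249)
  k1 = (0.992648, -1.638987)
  predictor → (1.721667, 0.676333)
  k2 = (1.561568, -1.164419)
  → (1.801315, 0.742772)
(u(0.76), v(0.76)) ≈ (1.8013, 0.7428)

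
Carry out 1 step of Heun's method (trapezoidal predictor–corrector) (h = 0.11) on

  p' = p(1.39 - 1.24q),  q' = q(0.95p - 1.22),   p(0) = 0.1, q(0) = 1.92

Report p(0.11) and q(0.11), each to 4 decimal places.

Heun on (p,q): k1 = f(t_n, state_n); k2 = f(t_n + h, state_n + h·k1); state_{n+1} = state_n + (h/2)·(k1 + k2).
0.000000: (0.100000, 1.920000)
  k1 = (-0.099080, -2.160000)
  predictor → (0.089101, 1.682400)
  k2 = (-0.062030, -1.910119)
  → (0.091139, 1.696143)
(p(0.11), q(0.11)) ≈ (0.0911, 1.6961)

0.0911, 1.6961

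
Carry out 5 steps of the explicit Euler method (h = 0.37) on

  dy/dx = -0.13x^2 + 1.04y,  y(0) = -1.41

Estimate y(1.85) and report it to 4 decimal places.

-7.4359

Euler: y_{n+1} = y_n + h·f(x_n, y_n).
x=0.000000, y=-1.410000: f=-1.466400 → y ← -1.410000 + 0.37·(-1.466400) = -1.952568
x=0.370000, y=-1.952568: f=-2.048468 → y ← -1.952568 + 0.37·(-2.048468) = -2.710501
x=0.740000, y=-2.710501: f=-2.890109 → y ← -2.710501 + 0.37·(-2.890109) = -3.779841
x=1.110000, y=-3.779841: f=-4.091208 → y ← -3.779841 + 0.37·(-4.091208) = -5.293588
x=1.480000, y=-5.293588: f=-5.790084 → y ← -5.293588 + 0.37·(-5.790084) = -7.435919
y(1.85) ≈ -7.4359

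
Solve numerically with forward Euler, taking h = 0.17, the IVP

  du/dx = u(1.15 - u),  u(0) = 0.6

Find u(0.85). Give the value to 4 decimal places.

0.8608

Euler: u_{n+1} = u_n + h·f(x_n, u_n).
x=0.000000, u=0.600000: f=0.330000 → u ← 0.600000 + 0.17·0.330000 = 0.656100
x=0.170000, u=0.656100: f=0.324048 → u ← 0.656100 + 0.17·0.324048 = 0.711188
x=0.340000, u=0.711188: f=0.312078 → u ← 0.711188 + 0.17·0.312078 = 0.764241
x=0.510000, u=0.764241: f=0.294813 → u ← 0.764241 + 0.17·0.294813 = 0.814360
x=0.680000, u=0.814360: f=0.273332 → u ← 0.814360 + 0.17·0.273332 = 0.860826
u(0.85) ≈ 0.8608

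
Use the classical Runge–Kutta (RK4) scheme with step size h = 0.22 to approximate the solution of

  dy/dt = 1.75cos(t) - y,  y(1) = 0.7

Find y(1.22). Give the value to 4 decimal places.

0.7139

RK4: k1 = f(t_n, y_n); k2 = f(t_n + h/2, y_n + (h/2)·k1); k3 = f(t_n + h/2, y_n + (h/2)·k2); k4 = f(t_n + h, y_n + h·k3); y_{n+1} = y_n + (h/6)·(k1 + 2k2 + 2k3 + k4).
t=1.000000, y=0.700000:
  k1 = f(1.000000, 0.700000) = 0.245529
  k2 = f(1.110000, 0.727008) = 0.051149
  k3 = f(1.110000, 0.705626) = 0.072531
  k4 = f(1.220000, 0.715957) = -0.114577
  y ← 0.700000 + (0.22/6)·(k1 + 2k2 + 2k3 + k4) = 0.713871
y(1.22) ≈ 0.7139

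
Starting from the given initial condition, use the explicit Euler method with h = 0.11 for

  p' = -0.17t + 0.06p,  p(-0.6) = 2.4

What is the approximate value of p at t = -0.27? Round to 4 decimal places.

2.4755

Euler: p_{n+1} = p_n + h·f(t_n, p_n).
t=-0.600000, p=2.400000: f=0.246000 → p ← 2.400000 + 0.11·0.246000 = 2.427060
t=-0.490000, p=2.427060: f=0.228924 → p ← 2.427060 + 0.11·0.228924 = 2.452242
t=-0.380000, p=2.452242: f=0.211734 → p ← 2.452242 + 0.11·0.211734 = 2.475532
p(-0.27) ≈ 2.4755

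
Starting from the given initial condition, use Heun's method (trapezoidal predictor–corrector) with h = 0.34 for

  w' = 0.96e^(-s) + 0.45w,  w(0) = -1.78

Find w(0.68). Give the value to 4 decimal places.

-1.8436

Heun: k1 = f(s_n, w_n); k2 = f(s_n + h, w_n + h·k1); w_{n+1} = w_n + (h/2)·(k1 + k2).
s=0.000000, w=-1.780000:
  k1 = f(0.000000, -1.780000) = 0.159000
  k2 = f(0.340000, -1.725940) = -0.093373
  w ← -1.780000 + (0.34/2)·(0.159000 + (-0.093373)) = -1.768843
s=0.340000, w=-1.768843:
  k1 = f(0.340000, -1.768843) = -0.112680
  k2 = f(0.680000, -1.807155) = -0.326867
  w ← -1.768843 + (0.34/2)·(-0.112680 + (-0.326867)) = -1.843567
w(0.68) ≈ -1.8436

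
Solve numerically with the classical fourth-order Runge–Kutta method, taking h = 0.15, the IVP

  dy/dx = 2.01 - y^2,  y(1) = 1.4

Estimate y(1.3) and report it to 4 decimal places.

1.4101

RK4: k1 = f(x_n, y_n); k2 = f(x_n + h/2, y_n + (h/2)·k1); k3 = f(x_n + h/2, y_n + (h/2)·k2); k4 = f(x_n + h, y_n + h·k3); y_{n+1} = y_n + (h/6)·(k1 + 2k2 + 2k3 + k4).
x=1.000000, y=1.400000:
  k1 = f(1.000000, 1.400000) = 0.050000
  k2 = f(1.075000, 1.403750) = 0.039486
  k3 = f(1.075000, 1.402961) = 0.041699
  k4 = f(1.150000, 1.406255) = 0.032447
  y ← 1.400000 + (0.15/6)·(k1 + 2k2 + 2k3 + k4) = 1.406120
x=1.150000, y=1.406120:
  k1 = f(1.150000, 1.406120) = 0.032825
  k2 = f(1.225000, 1.408582) = 0.025896
  k3 = f(1.225000, 1.408063) = 0.027360
  k4 = f(1.300000, 1.410224) = 0.021267
  y ← 1.406120 + (0.15/6)·(k1 + 2k2 + 2k3 + k4) = 1.410136
y(1.3) ≈ 1.4101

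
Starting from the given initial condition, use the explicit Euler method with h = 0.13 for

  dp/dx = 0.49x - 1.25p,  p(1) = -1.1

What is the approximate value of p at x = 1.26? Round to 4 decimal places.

-0.6462

Euler: p_{n+1} = p_n + h·f(x_n, p_n).
x=1.000000, p=-1.100000: f=1.865000 → p ← -1.100000 + 0.13·1.865000 = -0.857550
x=1.130000, p=-0.857550: f=1.625637 → p ← -0.857550 + 0.13·1.625637 = -0.646217
p(1.26) ≈ -0.6462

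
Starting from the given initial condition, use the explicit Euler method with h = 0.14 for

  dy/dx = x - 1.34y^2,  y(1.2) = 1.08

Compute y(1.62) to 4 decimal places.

Euler: y_{n+1} = y_n + h·f(x_n, y_n).
x=1.200000, y=1.080000: f=-0.362976 → y ← 1.080000 + 0.14·(-0.362976) = 1.029183
x=1.340000, y=1.029183: f=-0.079353 → y ← 1.029183 + 0.14·(-0.079353) = 1.018074
x=1.480000, y=1.018074: f=0.091124 → y ← 1.018074 + 0.14·0.091124 = 1.030831
y(1.62) ≈ 1.0308

1.0308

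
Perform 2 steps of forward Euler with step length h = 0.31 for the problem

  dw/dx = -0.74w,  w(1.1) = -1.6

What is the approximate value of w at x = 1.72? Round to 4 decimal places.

-0.9501

Euler: w_{n+1} = w_n + h·f(x_n, w_n).
x=1.100000, w=-1.600000: f=1.184000 → w ← -1.600000 + 0.31·1.184000 = -1.232960
x=1.410000, w=-1.232960: f=0.912390 → w ← -1.232960 + 0.31·0.912390 = -0.950119
w(1.72) ≈ -0.9501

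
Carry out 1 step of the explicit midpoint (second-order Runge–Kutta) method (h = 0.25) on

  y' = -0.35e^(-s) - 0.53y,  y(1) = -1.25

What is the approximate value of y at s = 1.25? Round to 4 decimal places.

-1.1216

Midpoint: k1 = f(s_n, y_n); k2 = f(s_n + h/2, y_n + (h/2)·k1); y_{n+1} = y_n + h·k2.
s=1.000000, y=-1.250000:
  k1 = f(1.000000, -1.250000) = 0.533742
  k2 = f(1.125000, -1.183282) = 0.513511
  y ← -1.250000 + 0.25·0.513511 = -1.121622
y(1.25) ≈ -1.1216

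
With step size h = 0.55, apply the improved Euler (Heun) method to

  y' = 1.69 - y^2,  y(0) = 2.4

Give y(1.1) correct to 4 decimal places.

Heun: k1 = f(t_n, y_n); k2 = f(t_n + h, y_n + h·k1); y_{n+1} = y_n + (h/2)·(k1 + k2).
t=0.000000, y=2.400000:
  k1 = f(0.000000, 2.400000) = -4.070000
  k2 = f(0.550000, 0.161500) = 1.663918
  y ← 2.400000 + (0.55/2)·(-4.070000 + 1.663918) = 1.738327
t=0.550000, y=1.738327:
  k1 = f(0.550000, 1.738327) = -1.331782
  k2 = f(1.100000, 1.005847) = 0.678271
  y ← 1.738327 + (0.55/2)·(-1.331782 + 0.678271) = 1.558612
y(1.1) ≈ 1.5586

1.5586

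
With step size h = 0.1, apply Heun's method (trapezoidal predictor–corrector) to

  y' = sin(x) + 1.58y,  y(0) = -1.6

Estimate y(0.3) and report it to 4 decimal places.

-2.5142

Heun: k1 = f(x_n, y_n); k2 = f(x_n + h, y_n + h·k1); y_{n+1} = y_n + (h/2)·(k1 + k2).
x=0.000000, y=-1.600000:
  k1 = f(0.000000, -1.600000) = -2.528000
  k2 = f(0.100000, -1.852800) = -2.827591
  y ← -1.600000 + (0.1/2)·(-2.528000 + (-2.827591)) = -1.867780
x=0.100000, y=-1.867780:
  k1 = f(0.100000, -1.867780) = -2.851258
  k2 = f(0.200000, -2.152905) = -3.202921
  y ← -1.867780 + (0.1/2)·(-2.851258 + (-3.202921)) = -2.170488
x=0.200000, y=-2.170488:
  k1 = f(0.200000, -2.170488) = -3.230702
  k2 = f(0.300000, -2.493559) = -3.644303
  y ← -2.170488 + (0.1/2)·(-3.230702 + (-3.644303)) = -2.514239
y(0.3) ≈ -2.5142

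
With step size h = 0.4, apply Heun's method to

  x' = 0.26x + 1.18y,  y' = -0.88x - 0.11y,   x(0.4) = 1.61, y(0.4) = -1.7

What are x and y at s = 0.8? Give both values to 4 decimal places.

0.8259, -2.0693

Heun on (x,y): k1 = f(s_n, state_n); k2 = f(s_n + h, state_n + h·k1); state_{n+1} = state_n + (h/2)·(k1 + k2).
0.400000: (1.610000, -1.700000)
  k1 = (-1.587400, -1.229800)
  predictor → (0.975040, -2.191920)
  k2 = (-2.332955, -0.616924)
  → (0.825929, -2.069345)
(x(0.8), y(0.8)) ≈ (0.8259, -2.0693)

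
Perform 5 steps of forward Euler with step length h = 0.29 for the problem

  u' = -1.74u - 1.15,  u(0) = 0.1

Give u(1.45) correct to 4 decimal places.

-0.6382

Euler: u_{n+1} = u_n + h·f(x_n, u_n).
x=0.000000, u=0.100000: f=-1.324000 → u ← 0.100000 + 0.29·(-1.324000) = -0.283960
x=0.290000, u=-0.283960: f=-0.655910 → u ← -0.283960 + 0.29·(-0.655910) = -0.474174
x=0.580000, u=-0.474174: f=-0.324938 → u ← -0.474174 + 0.29·(-0.324938) = -0.568406
x=0.870000, u=-0.568406: f=-0.160974 → u ← -0.568406 + 0.29·(-0.160974) = -0.615088
x=1.160000, u=-0.615088: f=-0.079747 → u ← -0.615088 + 0.29·(-0.079747) = -0.638215
u(1.45) ≈ -0.6382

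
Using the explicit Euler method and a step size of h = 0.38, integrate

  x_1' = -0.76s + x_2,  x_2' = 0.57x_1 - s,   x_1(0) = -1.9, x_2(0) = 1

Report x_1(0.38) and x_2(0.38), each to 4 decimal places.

-1.5200, 0.5885

Euler on (x_1,x_2): x_1_{n+1} = x_1_n + h·x_1', x_2_{n+1} = x_2_n + h·x_2'.
0.000000: (-1.900000, 1.000000); f=(1.000000, -1.083000) → (-1.520000, 0.588460)
(x_1(0.38), x_2(0.38)) ≈ (-1.5200, 0.5885)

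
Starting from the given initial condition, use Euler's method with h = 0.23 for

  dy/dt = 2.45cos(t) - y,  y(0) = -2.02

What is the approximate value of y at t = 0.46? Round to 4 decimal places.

-0.2151

Euler: y_{n+1} = y_n + h·f(t_n, y_n).
t=0.000000, y=-2.020000: f=4.470000 → y ← -2.020000 + 0.23·4.470000 = -0.991900
t=0.230000, y=-0.991900: f=3.377383 → y ← -0.991900 + 0.23·3.377383 = -0.215102
y(0.46) ≈ -0.2151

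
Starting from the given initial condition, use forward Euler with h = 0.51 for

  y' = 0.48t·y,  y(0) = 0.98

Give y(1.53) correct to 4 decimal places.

1.3776

Euler: y_{n+1} = y_n + h·f(t_n, y_n).
t=0.000000, y=0.980000: f=0.000000 → y ← 0.980000 + 0.51·0.000000 = 0.980000
t=0.510000, y=0.980000: f=0.239904 → y ← 0.980000 + 0.51·0.239904 = 1.102351
t=1.020000, y=1.102351: f=0.539711 → y ← 1.102351 + 0.51·0.539711 = 1.377604
y(1.53) ≈ 1.3776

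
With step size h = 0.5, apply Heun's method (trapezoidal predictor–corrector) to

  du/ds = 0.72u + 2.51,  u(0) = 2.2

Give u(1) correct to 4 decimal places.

8.0570

Heun: k1 = f(s_n, u_n); k2 = f(s_n + h, u_n + h·k1); u_{n+1} = u_n + (h/2)·(k1 + k2).
s=0.000000, u=2.200000:
  k1 = f(0.000000, 2.200000) = 4.094000
  k2 = f(0.500000, 4.247000) = 5.567840
  u ← 2.200000 + (0.5/2)·(4.094000 + 5.567840) = 4.615460
s=0.500000, u=4.615460:
  k1 = f(0.500000, 4.615460) = 5.833131
  k2 = f(1.000000, 7.532026) = 7.933058
  u ← 4.615460 + (0.5/2)·(5.833131 + 7.933058) = 8.057007
u(1) ≈ 8.0570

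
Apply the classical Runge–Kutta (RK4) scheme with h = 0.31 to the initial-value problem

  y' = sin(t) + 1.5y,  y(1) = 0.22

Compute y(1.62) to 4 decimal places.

RK4: k1 = f(t_n, y_n); k2 = f(t_n + h/2, y_n + (h/2)·k1); k3 = f(t_n + h/2, y_n + (h/2)·k2); k4 = f(t_n + h, y_n + h·k3); y_{n+1} = y_n + (h/6)·(k1 + 2k2 + 2k3 + k4).
t=1.000000, y=0.220000:
  k1 = f(1.000000, 0.220000) = 1.171471
  k2 = f(1.155000, 0.401578) = 1.517162
  k3 = f(1.155000, 0.455160) = 1.597535
  k4 = f(1.310000, 0.715236) = 2.039039
  y ← 0.220000 + (0.31/6)·(k1 + 2k2 + 2k3 + k4) = 0.707728
t=1.310000, y=0.707728:
  k1 = f(1.310000, 0.707728) = 2.027778
  k2 = f(1.465000, 1.022034) = 2.527460
  k3 = f(1.465000, 1.099485) = 2.643636
  k4 = f(1.620000, 1.527255) = 3.289673
  y ← 0.707728 + (0.31/6)·(k1 + 2k2 + 2k3 + k4) = 1.516810
y(1.62) ≈ 1.5168

1.5168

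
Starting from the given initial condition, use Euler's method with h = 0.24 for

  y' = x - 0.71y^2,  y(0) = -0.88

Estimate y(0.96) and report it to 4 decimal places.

Euler: y_{n+1} = y_n + h·f(x_n, y_n).
x=0.000000, y=-0.880000: f=-0.549824 → y ← -0.880000 + 0.24·(-0.549824) = -1.011958
x=0.240000, y=-1.011958: f=-0.487082 → y ← -1.011958 + 0.24·(-0.487082) = -1.128857
x=0.480000, y=-1.128857: f=-0.424766 → y ← -1.128857 + 0.24·(-0.424766) = -1.230801
x=0.720000, y=-1.230801: f=-0.355559 → y ← -1.230801 + 0.24·(-0.355559) = -1.316135
y(0.96) ≈ -1.3161

-1.3161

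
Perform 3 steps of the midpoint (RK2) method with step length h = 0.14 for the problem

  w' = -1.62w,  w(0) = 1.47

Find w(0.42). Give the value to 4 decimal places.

Midpoint: k1 = f(t_n, w_n); k2 = f(t_n + h/2, w_n + (h/2)·k1); w_{n+1} = w_n + h·k2.
t=0.000000, w=1.470000:
  k1 = f(0.000000, 1.470000) = -2.381400
  k2 = f(0.070000, 1.303302) = -2.111349
  w ← 1.470000 + 0.14·(-2.111349) = 1.174411
t=0.140000, w=1.174411:
  k1 = f(0.140000, 1.174411) = -1.902546
  k2 = f(0.210000, 1.041233) = -1.686797
  w ← 1.174411 + 0.14·(-1.686797) = 0.938259
t=0.280000, w=0.938259:
  k1 = f(0.280000, 0.938259) = -1.519980
  k2 = f(0.350000, 0.831861) = -1.347615
  w ← 0.938259 + 0.14·(-1.347615) = 0.749593
w(0.42) ≈ 0.7496

0.7496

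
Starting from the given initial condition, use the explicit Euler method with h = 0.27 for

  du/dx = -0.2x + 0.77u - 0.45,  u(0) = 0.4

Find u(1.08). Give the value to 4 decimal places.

0.0916

Euler: u_{n+1} = u_n + h·f(x_n, u_n).
x=0.000000, u=0.400000: f=-0.142000 → u ← 0.400000 + 0.27·(-0.142000) = 0.361660
x=0.270000, u=0.361660: f=-0.225522 → u ← 0.361660 + 0.27·(-0.225522) = 0.300769
x=0.540000, u=0.300769: f=-0.326408 → u ← 0.300769 + 0.27·(-0.326408) = 0.212639
x=0.810000, u=0.212639: f=-0.448268 → u ← 0.212639 + 0.27·(-0.448268) = 0.091607
u(1.08) ≈ 0.0916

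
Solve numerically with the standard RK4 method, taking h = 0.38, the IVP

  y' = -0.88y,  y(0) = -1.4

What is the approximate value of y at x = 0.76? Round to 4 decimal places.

-0.7173

RK4: k1 = f(x_n, y_n); k2 = f(x_n + h/2, y_n + (h/2)·k1); k3 = f(x_n + h/2, y_n + (h/2)·k2); k4 = f(x_n + h, y_n + h·k3); y_{n+1} = y_n + (h/6)·(k1 + 2k2 + 2k3 + k4).
x=0.000000, y=-1.400000:
  k1 = f(0.000000, -1.400000) = 1.232000
  k2 = f(0.190000, -1.165920) = 1.026010
  k3 = f(0.190000, -1.205058) = 1.060451
  k4 = f(0.380000, -0.997029) = 0.877385
  y ← -1.400000 + (0.38/6)·(k1 + 2k2 + 2k3 + k4) = -1.002121
x=0.380000, y=-1.002121:
  k1 = f(0.380000, -1.002121) = 0.881866
  k2 = f(0.570000, -0.834566) = 0.734418
  k3 = f(0.570000, -0.862581) = 0.759071
  k4 = f(0.760000, -0.713673) = 0.628033
  y ← -1.002121 + (0.38/6)·(k1 + 2k2 + 2k3 + k4) = -0.717318
y(0.76) ≈ -0.7173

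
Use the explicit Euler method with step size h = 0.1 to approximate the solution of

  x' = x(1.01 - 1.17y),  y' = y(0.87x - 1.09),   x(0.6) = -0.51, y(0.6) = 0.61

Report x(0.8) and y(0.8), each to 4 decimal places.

-0.5464, 0.4366

Euler on (x,y): x_{n+1} = x_n + h·x', y_{n+1} = y_n + h·y'.
0.600000: (-0.510000, 0.610000); f=(-0.151113, -0.935557) → (-0.525111, 0.516444)
0.700000: (-0.525111, 0.516444); f=(-0.213069, -0.798860) → (-0.546418, 0.436558)
(x(0.8), y(0.8)) ≈ (-0.5464, 0.4366)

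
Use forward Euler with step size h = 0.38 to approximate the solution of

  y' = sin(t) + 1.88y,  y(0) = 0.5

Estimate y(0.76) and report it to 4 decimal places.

Euler: y_{n+1} = y_n + h·f(t_n, y_n).
t=0.000000, y=0.500000: f=0.940000 → y ← 0.500000 + 0.38·0.940000 = 0.857200
t=0.380000, y=0.857200: f=1.982456 → y ← 0.857200 + 0.38·1.982456 = 1.610533
y(0.76) ≈ 1.6105

1.6105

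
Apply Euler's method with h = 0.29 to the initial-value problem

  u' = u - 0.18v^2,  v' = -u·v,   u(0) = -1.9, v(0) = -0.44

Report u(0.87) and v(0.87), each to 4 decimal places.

Euler on (u,v): u_{n+1} = u_n + h·u', v_{n+1} = v_n + h·v'.
0.000000: (-1.900000, -0.440000); f=(-1.934848, -0.836000) → (-2.461106, -0.682440)
0.290000: (-2.461106, -0.682440); f=(-2.544936, -1.679557) → (-3.199137, -1.169512)
0.580000: (-3.199137, -1.169512); f=(-3.445334, -3.741428) → (-4.198284, -2.254526)
(u(0.87), v(0.87)) ≈ (-4.1983, -2.2545)

-4.1983, -2.2545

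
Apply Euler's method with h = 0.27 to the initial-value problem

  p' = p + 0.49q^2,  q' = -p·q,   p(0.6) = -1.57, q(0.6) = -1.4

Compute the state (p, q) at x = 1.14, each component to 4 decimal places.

-1.6772, -2.9271

Euler on (p,q): p_{n+1} = p_n + h·p', q_{n+1} = q_n + h·q'.
0.600000: (-1.570000, -1.400000); f=(-0.609600, -2.198000) → (-1.734592, -1.993460)
0.870000: (-1.734592, -1.993460); f=(0.212611, -3.457840) → (-1.677187, -2.927077)
(p(1.14), q(1.14)) ≈ (-1.6772, -2.9271)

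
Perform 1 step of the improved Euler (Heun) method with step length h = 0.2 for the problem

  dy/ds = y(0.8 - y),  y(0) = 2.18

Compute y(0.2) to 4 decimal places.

1.7563

Heun: k1 = f(s_n, y_n); k2 = f(s_n + h, y_n + h·k1); y_{n+1} = y_n + (h/2)·(k1 + k2).
s=0.000000, y=2.180000:
  k1 = f(0.000000, 2.180000) = -3.008400
  k2 = f(0.200000, 1.578320) = -1.228438
  y ← 2.180000 + (0.2/2)·(-3.008400 + (-1.228438)) = 1.756316
y(0.2) ≈ 1.7563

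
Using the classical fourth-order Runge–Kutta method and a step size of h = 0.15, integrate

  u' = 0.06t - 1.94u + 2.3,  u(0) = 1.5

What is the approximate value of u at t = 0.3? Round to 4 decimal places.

1.3635

RK4: k1 = f(t_n, u_n); k2 = f(t_n + h/2, u_n + (h/2)·k1); k3 = f(t_n + h/2, u_n + (h/2)·k2); k4 = f(t_n + h, u_n + h·k3); u_{n+1} = u_n + (h/6)·(k1 + 2k2 + 2k3 + k4).
t=0.000000, u=1.500000:
  k1 = f(0.000000, 1.500000) = -0.610000
  k2 = f(0.075000, 1.454250) = -0.516745
  k3 = f(0.075000, 1.461244) = -0.530314
  k4 = f(0.150000, 1.420453) = -0.446679
  u ← 1.500000 + (0.15/6)·(k1 + 2k2 + 2k3 + k4) = 1.421230
t=0.150000, u=1.421230:
  k1 = f(0.150000, 1.421230) = -0.448186
  k2 = f(0.225000, 1.387616) = -0.378475
  k3 = f(0.225000, 1.392844) = -0.388618
  k4 = f(0.300000, 1.362937) = -0.326098
  u ← 1.421230 + (0.15/6)·(k1 + 2k2 + 2k3 + k4) = 1.363518
u(0.3) ≈ 1.3635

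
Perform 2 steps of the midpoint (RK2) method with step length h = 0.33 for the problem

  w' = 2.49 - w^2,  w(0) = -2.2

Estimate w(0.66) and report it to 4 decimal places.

Midpoint: k1 = f(t_n, w_n); k2 = f(t_n + h/2, w_n + (h/2)·k1); w_{n+1} = w_n + h·k2.
t=0.000000, w=-2.200000:
  k1 = f(0.000000, -2.200000) = -2.350000
  k2 = f(0.165000, -2.587750) = -4.206450
  w ← -2.200000 + 0.33·(-4.206450) = -3.588129
t=0.330000, w=-3.588129:
  k1 = f(0.330000, -3.588129) = -10.384666
  k2 = f(0.495000, -5.301598) = -25.616946
  w ← -3.588129 + 0.33·(-25.616946) = -12.041721
w(0.66) ≈ -12.0417

-12.0417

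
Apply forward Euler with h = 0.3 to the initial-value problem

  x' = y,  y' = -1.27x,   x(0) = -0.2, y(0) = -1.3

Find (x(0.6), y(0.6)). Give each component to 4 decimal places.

-0.9571, -0.9990

Euler on (x,y): x_{n+1} = x_n + h·x', y_{n+1} = y_n + h·y'.
0.000000: (-0.200000, -1.300000); f=(-1.300000, 0.254000) → (-0.590000, -1.223800)
0.300000: (-0.590000, -1.223800); f=(-1.223800, 0.749300) → (-0.957140, -0.999010)
(x(0.6), y(0.6)) ≈ (-0.9571, -0.9990)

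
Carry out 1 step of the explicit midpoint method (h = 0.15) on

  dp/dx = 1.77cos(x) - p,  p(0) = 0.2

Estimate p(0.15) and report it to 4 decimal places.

Midpoint: k1 = f(x_n, p_n); k2 = f(x_n + h/2, p_n + (h/2)·k1); p_{n+1} = p_n + h·k2.
x=0.000000, p=0.200000:
  k1 = f(0.000000, 0.200000) = 1.570000
  k2 = f(0.075000, 0.317750) = 1.447274
  p ← 0.200000 + 0.15·1.447274 = 0.417091
p(0.15) ≈ 0.4171

0.4171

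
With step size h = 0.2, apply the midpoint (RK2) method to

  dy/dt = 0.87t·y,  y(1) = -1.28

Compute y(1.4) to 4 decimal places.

Midpoint: k1 = f(t_n, y_n); k2 = f(t_n + h/2, y_n + (h/2)·k1); y_{n+1} = y_n + h·k2.
t=1.000000, y=-1.280000:
  k1 = f(1.000000, -1.280000) = -1.113600
  k2 = f(1.100000, -1.391360) = -1.331532
  y ← -1.280000 + 0.2·(-1.331532) = -1.546306
t=1.200000, y=-1.546306:
  k1 = f(1.200000, -1.546306) = -1.614344
  k2 = f(1.300000, -1.707741) = -1.931455
  y ← -1.546306 + 0.2·(-1.931455) = -1.932597
y(1.4) ≈ -1.9326

-1.9326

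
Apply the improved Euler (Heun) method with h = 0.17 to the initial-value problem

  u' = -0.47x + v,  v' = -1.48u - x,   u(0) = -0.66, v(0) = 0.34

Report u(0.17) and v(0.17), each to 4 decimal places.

-0.5949, 0.4843

Heun on (u,v): k1 = f(x_n, state_n); k2 = f(x_n + h, state_n + h·k1); state_{n+1} = state_n + (h/2)·(k1 + k2).
0.000000: (-0.660000, 0.340000)
  k1 = (0.340000, 0.976800)
  predictor → (-0.602200, 0.506056)
  k2 = (0.426156, 0.721256)
  → (-0.594877, 0.484335)
(u(0.17), v(0.17)) ≈ (-0.5949, 0.4843)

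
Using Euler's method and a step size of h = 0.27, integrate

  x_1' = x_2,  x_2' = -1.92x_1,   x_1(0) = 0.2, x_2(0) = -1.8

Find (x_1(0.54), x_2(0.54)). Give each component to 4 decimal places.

-0.8000, -1.7554

Euler on (x_1,x_2): x_1_{n+1} = x_1_n + h·x_1', x_2_{n+1} = x_2_n + h·x_2'.
0.000000: (0.200000, -1.800000); f=(-1.800000, -0.384000) → (-0.286000, -1.903680)
0.270000: (-0.286000, -1.903680); f=(-1.903680, 0.549120) → (-0.799994, -1.755418)
(x_1(0.54), x_2(0.54)) ≈ (-0.8000, -1.7554)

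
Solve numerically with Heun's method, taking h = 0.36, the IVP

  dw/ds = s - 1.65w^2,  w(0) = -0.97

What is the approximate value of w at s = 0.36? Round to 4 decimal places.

-1.8789

Heun: k1 = f(s_n, w_n); k2 = f(s_n + h, w_n + h·k1); w_{n+1} = w_n + (h/2)·(k1 + k2).
s=0.000000, w=-0.970000:
  k1 = f(0.000000, -0.970000) = -1.552485
  k2 = f(0.360000, -1.528895) = -3.496906
  w ← -0.970000 + (0.36/2)·(-1.552485 + (-3.496906)) = -1.878890
w(0.36) ≈ -1.8789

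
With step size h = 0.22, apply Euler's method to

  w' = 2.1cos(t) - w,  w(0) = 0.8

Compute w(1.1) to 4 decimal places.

1.4493

Euler: w_{n+1} = w_n + h·f(t_n, w_n).
t=0.000000, w=0.800000: f=1.300000 → w ← 0.800000 + 0.22·1.300000 = 1.086000
t=0.220000, w=1.086000: f=0.963385 → w ← 1.086000 + 0.22·0.963385 = 1.297945
t=0.440000, w=1.297945: f=0.602034 → w ← 1.297945 + 0.22·0.602034 = 1.430392
t=0.660000, w=1.430392: f=0.228592 → w ← 1.430392 + 0.22·0.228592 = 1.480682
t=0.880000, w=1.480682: f=-0.142665 → w ← 1.480682 + 0.22·(-0.142665) = 1.449296
w(1.1) ≈ 1.4493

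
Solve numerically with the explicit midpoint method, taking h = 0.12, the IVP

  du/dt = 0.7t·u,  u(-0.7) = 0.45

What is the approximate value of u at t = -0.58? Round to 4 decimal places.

0.4265

Midpoint: k1 = f(t_n, u_n); k2 = f(t_n + h/2, u_n + (h/2)·k1); u_{n+1} = u_n + h·k2.
t=-0.700000, u=0.450000:
  k1 = f(-0.700000, 0.450000) = -0.220500
  k2 = f(-0.640000, 0.436770) = -0.195673
  u ← 0.450000 + 0.12·(-0.195673) = 0.426519
u(-0.58) ≈ 0.4265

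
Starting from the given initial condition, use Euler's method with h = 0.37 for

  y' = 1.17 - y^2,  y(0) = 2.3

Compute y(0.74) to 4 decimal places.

0.9859

Euler: y_{n+1} = y_n + h·f(t_n, y_n).
t=0.000000, y=2.300000: f=-4.120000 → y ← 2.300000 + 0.37·(-4.120000) = 0.775600
t=0.370000, y=0.775600: f=0.568445 → y ← 0.775600 + 0.37·0.568445 = 0.985925
y(0.74) ≈ 0.9859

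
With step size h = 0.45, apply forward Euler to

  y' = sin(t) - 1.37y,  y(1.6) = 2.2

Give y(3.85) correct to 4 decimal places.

0.0080

Euler: y_{n+1} = y_n + h·f(t_n, y_n).
t=1.600000, y=2.200000: f=-2.014426 → y ← 2.200000 + 0.45·(-2.014426) = 1.293508
t=2.050000, y=1.293508: f=-0.884744 → y ← 1.293508 + 0.45·(-0.884744) = 0.895373
t=2.500000, y=0.895373: f=-0.628189 → y ← 0.895373 + 0.45·(-0.628189) = 0.612688
t=2.950000, y=0.612688: f=-0.648960 → y ← 0.612688 + 0.45·(-0.648960) = 0.320656
t=3.400000, y=0.320656: f=-0.694840 → y ← 0.320656 + 0.45·(-0.694840) = 0.007978
y(3.85) ≈ 0.0080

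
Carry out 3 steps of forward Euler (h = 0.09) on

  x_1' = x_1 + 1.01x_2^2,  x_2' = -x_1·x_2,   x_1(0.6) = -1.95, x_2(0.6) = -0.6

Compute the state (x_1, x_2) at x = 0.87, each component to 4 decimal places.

-2.3733, -1.0068

Euler on (x_1,x_2): x_1_{n+1} = x_1_n + h·x_1', x_2_{n+1} = x_2_n + h·x_2'.
0.600000: (-1.950000, -0.600000); f=(-1.586400, -1.170000) → (-2.092776, -0.705300)
0.690000: (-2.092776, -0.705300); f=(-1.590353, -1.476035) → (-2.235908, -0.838143)
0.780000: (-2.235908, -0.838143); f=(-1.526399, -1.874011) → (-2.373284, -1.006804)
(x_1(0.87), x_2(0.87)) ≈ (-2.3733, -1.0068)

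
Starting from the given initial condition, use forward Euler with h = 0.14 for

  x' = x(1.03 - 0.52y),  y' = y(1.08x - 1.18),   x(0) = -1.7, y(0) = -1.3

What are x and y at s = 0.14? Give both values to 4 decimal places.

Euler on (x,y): x_{n+1} = x_n + h·x', y_{n+1} = y_n + h·y'.
0.000000: (-1.700000, -1.300000); f=(-2.900200, 3.920800) → (-2.106028, -0.751088)
(x(0.14), y(0.14)) ≈ (-2.1060, -0.7511)

-2.1060, -0.7511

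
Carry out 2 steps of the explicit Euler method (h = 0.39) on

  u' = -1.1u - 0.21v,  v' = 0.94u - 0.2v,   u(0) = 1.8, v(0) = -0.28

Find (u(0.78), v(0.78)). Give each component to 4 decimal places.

Euler on (u,v): u_{n+1} = u_n + h·u', v_{n+1} = v_n + h·v'.
0.000000: (1.800000, -0.280000); f=(-1.921200, 1.748000) → (1.050732, 0.401720)
0.390000: (1.050732, 0.401720); f=(-1.240166, 0.907344) → (0.567067, 0.755584)
(u(0.78), v(0.78)) ≈ (0.5671, 0.7556)

0.5671, 0.7556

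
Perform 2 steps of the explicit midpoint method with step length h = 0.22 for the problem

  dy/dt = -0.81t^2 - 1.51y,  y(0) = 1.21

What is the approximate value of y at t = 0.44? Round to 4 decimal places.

0.6129

Midpoint: k1 = f(t_n, y_n); k2 = f(t_n + h/2, y_n + (h/2)·k1); y_{n+1} = y_n + h·k2.
t=0.000000, y=1.210000:
  k1 = f(0.000000, 1.210000) = -1.827100
  k2 = f(0.110000, 1.009019) = -1.533420
  y ← 1.210000 + 0.22·(-1.533420) = 0.872648
t=0.220000, y=0.872648:
  k1 = f(0.220000, 0.872648) = -1.356902
  k2 = f(0.330000, 0.723388) = -1.180526
  y ← 0.872648 + 0.22·(-1.180526) = 0.612932
y(0.44) ≈ 0.6129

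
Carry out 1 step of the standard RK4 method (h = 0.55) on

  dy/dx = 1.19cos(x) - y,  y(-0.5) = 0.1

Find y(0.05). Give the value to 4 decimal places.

RK4: k1 = f(x_n, y_n); k2 = f(x_n + h/2, y_n + (h/2)·k1); k3 = f(x_n + h/2, y_n + (h/2)·k2); k4 = f(x_n + h, y_n + h·k3); y_{n+1} = y_n + (h/6)·(k1 + 2k2 + 2k3 + k4).
x=-0.500000, y=0.100000:
  k1 = f(-0.500000, 0.100000) = 0.944323
  k2 = f(-0.225000, 0.359689) = 0.800316
  k3 = f(-0.225000, 0.320087) = 0.839918
  k4 = f(0.050000, 0.561955) = 0.626558
  y ← 0.100000 + (0.55/6)·(k1 + 2k2 + 2k3 + k4) = 0.544707
y(0.05) ≈ 0.5447

0.5447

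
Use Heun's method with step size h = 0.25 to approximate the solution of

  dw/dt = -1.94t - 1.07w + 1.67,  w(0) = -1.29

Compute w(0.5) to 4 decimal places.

-0.3341

Heun: k1 = f(t_n, w_n); k2 = f(t_n + h, w_n + h·k1); w_{n+1} = w_n + (h/2)·(k1 + k2).
t=0.000000, w=-1.290000:
  k1 = f(0.000000, -1.290000) = 3.050300
  k2 = f(0.250000, -0.527425) = 1.749345
  w ← -1.290000 + (0.25/2)·(3.050300 + 1.749345) = -0.690044
t=0.250000, w=-0.690044:
  k1 = f(0.250000, -0.690044) = 1.923348
  k2 = f(0.500000, -0.209208) = 0.923852
  w ← -0.690044 + (0.25/2)·(1.923348 + 0.923852) = -0.334144
w(0.5) ≈ -0.3341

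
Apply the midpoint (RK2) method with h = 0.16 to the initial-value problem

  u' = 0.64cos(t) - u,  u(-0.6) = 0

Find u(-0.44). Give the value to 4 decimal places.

0.0821

Midpoint: k1 = f(t_n, u_n); k2 = f(t_n + h/2, u_n + (h/2)·k1); u_{n+1} = u_n + h·k2.
t=-0.600000, u=0.000000:
  k1 = f(-0.600000, 0.000000) = 0.528215
  k2 = f(-0.520000, 0.042257) = 0.513147
  u ← 0.000000 + 0.16·0.513147 = 0.082104
u(-0.44) ≈ 0.0821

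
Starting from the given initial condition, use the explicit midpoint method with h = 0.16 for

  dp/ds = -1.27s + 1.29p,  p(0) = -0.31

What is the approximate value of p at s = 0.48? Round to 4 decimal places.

-0.7501

Midpoint: k1 = f(s_n, p_n); k2 = f(s_n + h/2, p_n + (h/2)·k1); p_{n+1} = p_n + h·k2.
s=0.000000, p=-0.310000:
  k1 = f(0.000000, -0.310000) = -0.399900
  k2 = f(0.080000, -0.341992) = -0.542770
  p ← -0.310000 + 0.16·(-0.542770) = -0.396843
s=0.160000, p=-0.396843:
  k1 = f(0.160000, -0.396843) = -0.715128
  k2 = f(0.240000, -0.454053) = -0.890529
  p ← -0.396843 + 0.16·(-0.890529) = -0.539328
s=0.320000, p=-0.539328:
  k1 = f(0.320000, -0.539328) = -1.102133
  k2 = f(0.400000, -0.627498) = -1.317473
  p ← -0.539328 + 0.16·(-1.317473) = -0.750123
p(0.48) ≈ -0.7501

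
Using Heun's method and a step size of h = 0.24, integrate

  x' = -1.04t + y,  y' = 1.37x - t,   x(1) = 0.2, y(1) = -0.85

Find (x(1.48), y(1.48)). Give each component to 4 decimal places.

-0.9623, -1.6495

Heun on (x,y): k1 = f(t_n, state_n); k2 = f(t_n + h, state_n + h·k1); state_{n+1} = state_n + (h/2)·(k1 + k2).
1.000000: (0.200000, -0.850000)
  k1 = (-1.890000, -0.726000)
  predictor → (-0.253600, -1.024240)
  k2 = (-2.313840, -1.587432)
  → (-0.304461, -1.127612)
1.240000: (-0.304461, -1.127612)
  k1 = (-2.417212, -1.657111)
  predictor → (-0.884592, -1.525319)
  k2 = (-3.064519, -2.691891)
  → (-0.962268, -1.649492)
(x(1.48), y(1.48)) ≈ (-0.9623, -1.6495)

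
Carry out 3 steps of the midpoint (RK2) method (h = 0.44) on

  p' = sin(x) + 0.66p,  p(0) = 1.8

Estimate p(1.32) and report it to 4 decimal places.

5.2669

Midpoint: k1 = f(x_n, p_n); k2 = f(x_n + h/2, p_n + (h/2)·k1); p_{n+1} = p_n + h·k2.
x=0.000000, p=1.800000:
  k1 = f(0.000000, 1.800000) = 1.188000
  k2 = f(0.220000, 2.061360) = 1.578727
  p ← 1.800000 + 0.44·1.578727 = 2.494640
x=0.440000, p=2.494640:
  k1 = f(0.440000, 2.494640) = 2.072402
  k2 = f(0.660000, 2.950568) = 2.560492
  p ← 2.494640 + 0.44·2.560492 = 3.621256
x=0.880000, p=3.621256:
  k1 = f(0.880000, 3.621256) = 3.160768
  k2 = f(1.100000, 4.316625) = 3.740180
  p ← 3.621256 + 0.44·3.740180 = 5.266936
p(1.32) ≈ 5.2669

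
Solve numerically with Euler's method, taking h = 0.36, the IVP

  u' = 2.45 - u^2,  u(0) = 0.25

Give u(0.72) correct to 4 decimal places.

Euler: u_{n+1} = u_n + h·f(x_n, u_n).
x=0.000000, u=0.250000: f=2.387500 → u ← 0.250000 + 0.36·2.387500 = 1.109500
x=0.360000, u=1.109500: f=1.219010 → u ← 1.109500 + 0.36·1.219010 = 1.548344
u(0.72) ≈ 1.5483

1.5483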